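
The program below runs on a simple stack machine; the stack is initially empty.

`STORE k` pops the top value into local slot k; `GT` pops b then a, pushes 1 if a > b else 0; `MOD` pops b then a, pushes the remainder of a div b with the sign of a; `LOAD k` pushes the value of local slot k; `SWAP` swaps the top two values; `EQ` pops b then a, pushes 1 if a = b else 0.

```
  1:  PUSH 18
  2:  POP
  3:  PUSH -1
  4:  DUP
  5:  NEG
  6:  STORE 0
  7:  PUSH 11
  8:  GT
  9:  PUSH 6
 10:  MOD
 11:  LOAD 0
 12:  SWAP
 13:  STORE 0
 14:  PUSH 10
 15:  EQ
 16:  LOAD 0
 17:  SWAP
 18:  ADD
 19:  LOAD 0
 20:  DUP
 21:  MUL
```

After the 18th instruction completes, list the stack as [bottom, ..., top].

[0]

PUSH 18  [18]
POP      []
PUSH -1  [-1]
DUP      [-1, -1]
NEG      [-1, 1]
STORE 0  [-1]
PUSH 11  [-1, 11]
GT       [0]
PUSH 6   [0, 6]
MOD      [0]
LOAD 0   [0, 1]
SWAP     [1, 0]
STORE 0  [1]
PUSH 10  [1, 10]
EQ       [0]
LOAD 0   [0, 0]
SWAP     [0, 0]
ADD      [0]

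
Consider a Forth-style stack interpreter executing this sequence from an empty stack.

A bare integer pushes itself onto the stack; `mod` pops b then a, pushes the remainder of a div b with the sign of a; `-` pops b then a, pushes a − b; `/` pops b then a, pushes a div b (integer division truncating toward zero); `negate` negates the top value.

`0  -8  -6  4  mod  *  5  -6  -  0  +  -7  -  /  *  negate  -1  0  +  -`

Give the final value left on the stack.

1

0      → [0]
-8     → [0, -8]
-6     → [0, -8, -6]
4      → [0, -8, -6, 4]
mod    → [0, -8, -2]
*      → [0, 16]
5      → [0, 16, 5]
-6     → [0, 16, 5, -6]
-      → [0, 16, 11]
0      → [0, 16, 11, 0]
+      → [0, 16, 11]
-7     → [0, 16, 11, -7]
-      → [0, 16, 18]
/      → [0, 0]
*      → [0]
negate → [0]
-1     → [0, -1]
0      → [0, -1, 0]
+      → [0, -1]
-      → [1]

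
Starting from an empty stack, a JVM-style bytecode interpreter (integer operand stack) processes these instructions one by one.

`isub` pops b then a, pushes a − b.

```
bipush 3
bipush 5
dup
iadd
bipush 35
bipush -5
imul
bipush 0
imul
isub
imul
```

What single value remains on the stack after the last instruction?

bipush 3  → 3
bipush 5  → 3 5
dup       → 3 5 5
iadd      → 3 10
bipush 35 → 3 10 35
bipush -5 → 3 10 35 -5
imul      → 3 10 -175
bipush 0  → 3 10 -175 0
imul      → 3 10 0
isub      → 3 10
imul      → 30

30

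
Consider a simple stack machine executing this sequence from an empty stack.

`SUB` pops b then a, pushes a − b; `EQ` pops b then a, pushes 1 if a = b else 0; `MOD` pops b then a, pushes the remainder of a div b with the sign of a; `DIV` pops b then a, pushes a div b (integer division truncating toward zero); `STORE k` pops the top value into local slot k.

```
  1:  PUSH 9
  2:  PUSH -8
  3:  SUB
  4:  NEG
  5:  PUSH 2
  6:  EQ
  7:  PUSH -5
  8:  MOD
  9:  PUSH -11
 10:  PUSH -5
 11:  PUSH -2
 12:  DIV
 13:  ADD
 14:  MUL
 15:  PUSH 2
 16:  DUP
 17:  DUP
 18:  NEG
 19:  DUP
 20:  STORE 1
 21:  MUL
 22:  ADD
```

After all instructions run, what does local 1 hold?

PUSH 9   → 9
PUSH -8  → 9 -8
SUB      → 17
NEG      → -17
PUSH 2   → -17 2
EQ       → 0
PUSH -5  → 0 -5
MOD      → 0
PUSH -11 → 0 -11
PUSH -5  → 0 -11 -5
PUSH -2  → 0 -11 -5 -2
DIV      → 0 -11 2
ADD      → 0 -9
MUL      → 0
PUSH 2   → 0 2
DUP      → 0 2 2
DUP      → 0 2 2 2
NEG      → 0 2 2 -2
DUP      → 0 2 2 -2 -2
STORE 1  → 0 2 2 -2
MUL      → 0 2 -4
ADD      → 0 -2

-2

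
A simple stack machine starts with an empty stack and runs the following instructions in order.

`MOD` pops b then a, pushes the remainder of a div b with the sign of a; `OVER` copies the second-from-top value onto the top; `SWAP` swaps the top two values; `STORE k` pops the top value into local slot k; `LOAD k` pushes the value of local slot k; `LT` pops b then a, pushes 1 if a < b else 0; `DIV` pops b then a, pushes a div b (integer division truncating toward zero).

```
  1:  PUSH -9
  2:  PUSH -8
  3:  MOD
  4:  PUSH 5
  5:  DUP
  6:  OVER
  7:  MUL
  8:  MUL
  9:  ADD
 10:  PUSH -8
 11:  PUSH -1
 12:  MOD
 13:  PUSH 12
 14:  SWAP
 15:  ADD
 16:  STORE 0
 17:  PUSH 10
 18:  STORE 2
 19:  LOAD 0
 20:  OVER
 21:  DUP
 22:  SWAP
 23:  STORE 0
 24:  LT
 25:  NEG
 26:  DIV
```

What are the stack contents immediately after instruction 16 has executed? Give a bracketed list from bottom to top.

PUSH -9 : -9
PUSH -8 : -9 -8
MOD     : -1
PUSH 5  : -1 5
DUP     : -1 5 5
OVER    : -1 5 5 5
MUL     : -1 5 25
MUL     : -1 125
ADD     : 124
PUSH -8 : 124 -8
PUSH -1 : 124 -8 -1
MOD     : 124 0
PUSH 12 : 124 0 12
SWAP    : 124 12 0
ADD     : 124 12
STORE 0 : 124

[124]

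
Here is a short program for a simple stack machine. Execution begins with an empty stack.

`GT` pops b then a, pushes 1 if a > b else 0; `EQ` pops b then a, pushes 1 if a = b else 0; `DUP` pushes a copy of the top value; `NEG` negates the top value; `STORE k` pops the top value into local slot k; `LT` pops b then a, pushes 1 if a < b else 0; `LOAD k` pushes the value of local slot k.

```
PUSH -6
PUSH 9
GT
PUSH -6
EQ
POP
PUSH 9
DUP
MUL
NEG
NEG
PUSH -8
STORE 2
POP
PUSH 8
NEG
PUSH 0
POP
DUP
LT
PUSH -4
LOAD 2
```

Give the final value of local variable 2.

PUSH -6 : [-6]
PUSH 9  : [-6, 9]
GT      : [0]
PUSH -6 : [0, -6]
EQ      : [0]
POP     : []
PUSH 9  : [9]
DUP     : [9, 9]
MUL     : [81]
NEG     : [-81]
NEG     : [81]
PUSH -8 : [81, -8]
STORE 2 : [81]
POP     : []
PUSH 8  : [8]
NEG     : [-8]
PUSH 0  : [-8, 0]
POP     : [-8]
DUP     : [-8, -8]
LT      : [0]
PUSH -4 : [0, -4]
LOAD 2  : [0, -4, -8]

-8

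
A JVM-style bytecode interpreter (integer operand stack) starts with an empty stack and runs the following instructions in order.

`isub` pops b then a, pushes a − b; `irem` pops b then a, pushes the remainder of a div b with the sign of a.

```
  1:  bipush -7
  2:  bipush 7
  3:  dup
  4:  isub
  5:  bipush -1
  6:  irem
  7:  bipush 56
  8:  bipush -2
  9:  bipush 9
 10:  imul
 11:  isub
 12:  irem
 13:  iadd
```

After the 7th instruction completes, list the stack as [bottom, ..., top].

bipush -7  [-7]
bipush 7   [-7, 7]
dup        [-7, 7, 7]
isub       [-7, 0]
bipush -1  [-7, 0, -1]
irem       [-7, 0]
bipush 56  [-7, 0, 56]

[-7, 0, 56]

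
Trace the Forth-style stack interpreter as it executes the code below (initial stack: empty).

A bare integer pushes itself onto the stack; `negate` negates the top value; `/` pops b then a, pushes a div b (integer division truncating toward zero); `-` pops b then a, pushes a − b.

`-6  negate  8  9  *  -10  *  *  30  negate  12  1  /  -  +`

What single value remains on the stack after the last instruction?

-6     → -6
negate → 6
8      → 6 8
9      → 6 8 9
*      → 6 72
-10    → 6 72 -10
*      → 6 -720
*      → -4320
30     → -4320 30
negate → -4320 -30
12     → -4320 -30 12
1      → -4320 -30 12 1
/      → -4320 -30 12
-      → -4320 -42
+      → -4362

-4362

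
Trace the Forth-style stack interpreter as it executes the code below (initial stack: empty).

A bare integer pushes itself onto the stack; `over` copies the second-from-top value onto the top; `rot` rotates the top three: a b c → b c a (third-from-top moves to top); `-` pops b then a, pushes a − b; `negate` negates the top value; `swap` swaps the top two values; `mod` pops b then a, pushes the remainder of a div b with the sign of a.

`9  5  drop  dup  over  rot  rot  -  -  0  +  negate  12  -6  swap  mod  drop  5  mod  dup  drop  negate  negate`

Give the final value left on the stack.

9       9
5       9 5
drop    9
dup     9 9
over    9 9 9
rot     9 9 9
rot     9 9 9
-       9 0
-       9
0       9 0
+       9
negate  -9
12      -9 12
-6      -9 12 -6
swap    -9 -6 12
mod     -9 -6
drop    -9
5       -9 5
mod     -4
dup     -4 -4
drop    -4
negate  4
negate  -4

-4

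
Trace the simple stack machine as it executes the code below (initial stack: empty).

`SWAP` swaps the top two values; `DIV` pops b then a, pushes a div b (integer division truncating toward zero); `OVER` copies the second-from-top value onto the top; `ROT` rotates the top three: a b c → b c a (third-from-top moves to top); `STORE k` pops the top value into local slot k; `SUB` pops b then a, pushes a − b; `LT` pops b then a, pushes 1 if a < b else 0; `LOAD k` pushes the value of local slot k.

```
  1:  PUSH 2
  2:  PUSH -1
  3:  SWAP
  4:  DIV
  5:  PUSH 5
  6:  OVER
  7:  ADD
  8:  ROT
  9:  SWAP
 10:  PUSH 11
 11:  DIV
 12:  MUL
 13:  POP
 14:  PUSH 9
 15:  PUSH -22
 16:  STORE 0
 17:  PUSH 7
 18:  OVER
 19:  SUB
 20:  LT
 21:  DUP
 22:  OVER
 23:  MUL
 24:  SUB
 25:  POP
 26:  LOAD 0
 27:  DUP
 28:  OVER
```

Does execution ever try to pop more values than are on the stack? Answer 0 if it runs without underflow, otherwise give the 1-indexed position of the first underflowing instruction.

8

PUSH 2  : [2]
PUSH -1 : [2, -1]
SWAP    : [-1, 2]
DIV     : [0]
PUSH 5  : [0, 5]
OVER    : [0, 5, 0]
ADD     : [0, 5]
ROT  — needs 3 operands, stack has 2 → underflow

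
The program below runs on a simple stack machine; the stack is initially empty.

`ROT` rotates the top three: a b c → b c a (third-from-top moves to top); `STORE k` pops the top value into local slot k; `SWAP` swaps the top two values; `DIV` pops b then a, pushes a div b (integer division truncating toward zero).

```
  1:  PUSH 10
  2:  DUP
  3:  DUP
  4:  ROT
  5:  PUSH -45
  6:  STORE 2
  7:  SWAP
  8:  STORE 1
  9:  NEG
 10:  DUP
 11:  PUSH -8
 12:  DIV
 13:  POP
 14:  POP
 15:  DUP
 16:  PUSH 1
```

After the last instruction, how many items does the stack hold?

3

PUSH 10  : 10
DUP      : 10 10
DUP      : 10 10 10
ROT      : 10 10 10
PUSH -45 : 10 10 10 -45
STORE 2  : 10 10 10
SWAP     : 10 10 10
STORE 1  : 10 10
NEG      : 10 -10
DUP      : 10 -10 -10
PUSH -8  : 10 -10 -10 -8
DIV      : 10 -10 1
POP      : 10 -10
POP      : 10
DUP      : 10 10
PUSH 1   : 10 10 1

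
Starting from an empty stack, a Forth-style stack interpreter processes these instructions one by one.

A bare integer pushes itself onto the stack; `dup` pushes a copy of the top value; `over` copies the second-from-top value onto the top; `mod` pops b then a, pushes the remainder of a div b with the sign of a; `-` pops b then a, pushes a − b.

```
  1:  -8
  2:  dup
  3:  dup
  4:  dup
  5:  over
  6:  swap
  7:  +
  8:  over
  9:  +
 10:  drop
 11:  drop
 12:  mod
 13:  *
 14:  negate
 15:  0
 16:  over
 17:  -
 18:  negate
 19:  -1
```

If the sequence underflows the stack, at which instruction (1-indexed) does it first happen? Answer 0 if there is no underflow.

13

-8   → [-8]
dup  → [-8, -8]
dup  → [-8, -8, -8]
dup  → [-8, -8, -8, -8]
over → [-8, -8, -8, -8, -8]
swap → [-8, -8, -8, -8, -8]
+    → [-8, -8, -8, -16]
over → [-8, -8, -8, -16, -8]
+    → [-8, -8, -8, -24]
drop → [-8, -8, -8]
drop → [-8, -8]
mod  → [0]
*  — needs 2 operands, stack has 1 → underflow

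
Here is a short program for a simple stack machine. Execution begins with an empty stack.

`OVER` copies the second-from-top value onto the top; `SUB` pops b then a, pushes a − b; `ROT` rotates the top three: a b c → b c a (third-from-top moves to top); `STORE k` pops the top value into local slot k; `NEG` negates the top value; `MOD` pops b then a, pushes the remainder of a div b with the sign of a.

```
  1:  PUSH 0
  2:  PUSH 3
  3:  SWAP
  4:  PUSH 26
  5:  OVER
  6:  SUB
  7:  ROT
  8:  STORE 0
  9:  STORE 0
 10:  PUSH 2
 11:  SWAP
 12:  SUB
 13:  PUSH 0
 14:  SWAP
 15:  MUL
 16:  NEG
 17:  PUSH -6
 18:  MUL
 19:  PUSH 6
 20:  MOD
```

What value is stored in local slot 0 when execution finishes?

PUSH 0  : 0
PUSH 3  : 0 3
SWAP    : 3 0
PUSH 26 : 3 0 26
OVER    : 3 0 26 0
SUB     : 3 0 26
ROT     : 0 26 3
STORE 0 : 0 26
STORE 0 : 0
PUSH 2  : 0 2
SWAP    : 2 0
SUB     : 2
PUSH 0  : 2 0
SWAP    : 0 2
MUL     : 0
NEG     : 0
PUSH -6 : 0 -6
MUL     : 0
PUSH 6  : 0 6
MOD     : 0

26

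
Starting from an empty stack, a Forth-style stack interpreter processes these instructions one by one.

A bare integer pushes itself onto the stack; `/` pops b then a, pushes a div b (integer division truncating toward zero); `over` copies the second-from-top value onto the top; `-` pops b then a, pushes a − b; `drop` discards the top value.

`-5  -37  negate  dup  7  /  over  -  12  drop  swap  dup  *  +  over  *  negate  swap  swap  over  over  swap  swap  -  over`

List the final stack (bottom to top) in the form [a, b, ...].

-5      [-5]
-37     [-5, -37]
negate  [-5, 37]
dup     [-5, 37, 37]
7       [-5, 37, 37, 7]
/       [-5, 37, 5]
over    [-5, 37, 5, 37]
-       [-5, 37, -32]
12      [-5, 37, -32, 12]
drop    [-5, 37, -32]
swap    [-5, -32, 37]
dup     [-5, -32, 37, 37]
*       [-5, -32, 1369]
+       [-5, 1337]
over    [-5, 1337, -5]
*       [-5, -6685]
negate  [-5, 6685]
swap    [6685, -5]
swap    [-5, 6685]
over    [-5, 6685, -5]
over    [-5, 6685, -5, 6685]
swap    [-5, 6685, 6685, -5]
swap    [-5, 6685, -5, 6685]
-       [-5, 6685, -6690]
over    [-5, 6685, -6690, 6685]

[-5, 6685, -6690, 6685]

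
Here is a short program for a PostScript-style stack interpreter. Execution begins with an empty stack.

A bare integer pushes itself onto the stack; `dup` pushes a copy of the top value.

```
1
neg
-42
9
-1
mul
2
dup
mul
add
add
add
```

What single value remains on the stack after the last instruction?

-48

1    [1]
neg  [-1]
-42  [-1, -42]
9    [-1, -42, 9]
-1   [-1, -42, 9, -1]
mul  [-1, -42, -9]
2    [-1, -42, -9, 2]
dup  [-1, -42, -9, 2, 2]
mul  [-1, -42, -9, 4]
add  [-1, -42, -5]
add  [-1, -47]
add  [-48]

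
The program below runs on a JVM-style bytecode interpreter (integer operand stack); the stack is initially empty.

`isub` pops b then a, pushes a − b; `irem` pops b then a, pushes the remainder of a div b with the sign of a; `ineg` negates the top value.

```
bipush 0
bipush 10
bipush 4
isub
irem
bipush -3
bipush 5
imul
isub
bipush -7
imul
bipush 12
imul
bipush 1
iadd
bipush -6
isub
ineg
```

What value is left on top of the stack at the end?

bipush 0   [0]
bipush 10  [0, 10]
bipush 4   [0, 10, 4]
isub       [0, 6]
irem       [0]
bipush -3  [0, -3]
bipush 5   [0, -3, 5]
imul       [0, -15]
isub       [15]
bipush -7  [15, -7]
imul       [-105]
bipush 12  [-105, 12]
imul       [-1260]
bipush 1   [-1260, 1]
iadd       [-1259]
bipush -6  [-1259, -6]
isub       [-1253]
ineg       [1253]

1253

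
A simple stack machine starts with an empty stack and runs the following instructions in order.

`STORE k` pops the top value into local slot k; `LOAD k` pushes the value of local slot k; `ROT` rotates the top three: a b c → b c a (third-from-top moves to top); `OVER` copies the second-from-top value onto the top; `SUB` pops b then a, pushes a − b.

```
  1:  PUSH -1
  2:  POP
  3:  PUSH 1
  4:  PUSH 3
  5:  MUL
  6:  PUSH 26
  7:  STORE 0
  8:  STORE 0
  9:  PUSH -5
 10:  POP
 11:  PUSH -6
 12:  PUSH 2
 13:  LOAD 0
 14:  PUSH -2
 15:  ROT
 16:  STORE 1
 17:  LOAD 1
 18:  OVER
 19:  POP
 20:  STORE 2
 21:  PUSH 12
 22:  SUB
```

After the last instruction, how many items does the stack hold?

PUSH -1 → [-1]
POP     → []
PUSH 1  → [1]
PUSH 3  → [1, 3]
MUL     → [3]
PUSH 26 → [3, 26]
STORE 0 → [3]
STORE 0 → []
PUSH -5 → [-5]
POP     → []
PUSH -6 → [-6]
PUSH 2  → [-6, 2]
LOAD 0  → [-6, 2, 3]
PUSH -2 → [-6, 2, 3, -2]
ROT     → [-6, 3, -2, 2]
STORE 1 → [-6, 3, -2]
LOAD 1  → [-6, 3, -2, 2]
OVER    → [-6, 3, -2, 2, -2]
POP     → [-6, 3, -2, 2]
STORE 2 → [-6, 3, -2]
PUSH 12 → [-6, 3, -2, 12]
SUB     → [-6, 3, -14]

3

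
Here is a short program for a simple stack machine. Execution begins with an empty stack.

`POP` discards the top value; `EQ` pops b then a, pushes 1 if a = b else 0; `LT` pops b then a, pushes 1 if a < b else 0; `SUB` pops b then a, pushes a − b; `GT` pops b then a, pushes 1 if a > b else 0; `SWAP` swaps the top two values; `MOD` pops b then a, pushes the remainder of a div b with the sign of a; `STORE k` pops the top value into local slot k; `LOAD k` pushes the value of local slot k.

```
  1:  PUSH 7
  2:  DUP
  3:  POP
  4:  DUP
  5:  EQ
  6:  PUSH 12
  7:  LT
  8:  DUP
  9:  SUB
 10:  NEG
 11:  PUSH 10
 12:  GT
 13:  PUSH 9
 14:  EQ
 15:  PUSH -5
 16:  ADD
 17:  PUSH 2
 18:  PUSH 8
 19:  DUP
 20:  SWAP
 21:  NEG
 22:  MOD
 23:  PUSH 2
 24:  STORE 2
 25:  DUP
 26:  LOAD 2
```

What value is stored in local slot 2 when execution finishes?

PUSH 7   7
DUP      7 7
POP      7
DUP      7 7
EQ       1
PUSH 12  1 12
LT       1
DUP      1 1
SUB      0
NEG      0
PUSH 10  0 10
GT       0
PUSH 9   0 9
EQ       0
PUSH -5  0 -5
ADD      -5
PUSH 2   -5 2
PUSH 8   -5 2 8
DUP      -5 2 8 8
SWAP     -5 2 8 8
NEG      -5 2 8 -8
MOD      -5 2 0
PUSH 2   -5 2 0 2
STORE 2  -5 2 0
DUP      -5 2 0 0
LOAD 2   -5 2 0 0 2

2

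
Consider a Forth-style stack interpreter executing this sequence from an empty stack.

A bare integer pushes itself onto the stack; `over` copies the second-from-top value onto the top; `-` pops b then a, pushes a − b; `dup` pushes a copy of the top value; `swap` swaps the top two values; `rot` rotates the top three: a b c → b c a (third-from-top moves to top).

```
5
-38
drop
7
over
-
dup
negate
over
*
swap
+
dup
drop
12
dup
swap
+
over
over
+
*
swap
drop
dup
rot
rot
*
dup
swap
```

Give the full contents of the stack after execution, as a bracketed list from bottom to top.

[528, 2640, 2640]

5      → [5]
-38    → [5, -38]
drop   → [5]
7      → [5, 7]
over   → [5, 7, 5]
-      → [5, 2]
dup    → [5, 2, 2]
negate → [5, 2, -2]
over   → [5, 2, -2, 2]
*      → [5, 2, -4]
swap   → [5, -4, 2]
+      → [5, -2]
dup    → [5, -2, -2]
drop   → [5, -2]
12     → [5, -2, 12]
dup    → [5, -2, 12, 12]
swap   → [5, -2, 12, 12]
+      → [5, -2, 24]
over   → [5, -2, 24, -2]
over   → [5, -2, 24, -2, 24]
+      → [5, -2, 24, 22]
*      → [5, -2, 528]
swap   → [5, 528, -2]
drop   → [5, 528]
dup    → [5, 528, 528]
rot    → [528, 528, 5]
rot    → [528, 5, 528]
*      → [528, 2640]
dup    → [528, 2640, 2640]
swap   → [528, 2640, 2640]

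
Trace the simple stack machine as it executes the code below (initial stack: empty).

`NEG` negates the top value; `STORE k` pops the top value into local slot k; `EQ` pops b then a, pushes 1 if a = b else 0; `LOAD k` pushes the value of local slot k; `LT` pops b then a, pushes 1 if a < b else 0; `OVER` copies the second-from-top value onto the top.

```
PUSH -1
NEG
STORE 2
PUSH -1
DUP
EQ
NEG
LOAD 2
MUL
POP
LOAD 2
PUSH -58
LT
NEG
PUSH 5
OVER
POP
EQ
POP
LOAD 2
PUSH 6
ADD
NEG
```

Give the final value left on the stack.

PUSH -1  : -1
NEG      : 1
STORE 2  : (empty)
PUSH -1  : -1
DUP      : -1 -1
EQ       : 1
NEG      : -1
LOAD 2   : -1 1
MUL      : -1
POP      : (empty)
LOAD 2   : 1
PUSH -58 : 1 -58
LT       : 0
NEG      : 0
PUSH 5   : 0 5
OVER     : 0 5 0
POP      : 0 5
EQ       : 0
POP      : (empty)
LOAD 2   : 1
PUSH 6   : 1 6
ADD      : 7
NEG      : -7

-7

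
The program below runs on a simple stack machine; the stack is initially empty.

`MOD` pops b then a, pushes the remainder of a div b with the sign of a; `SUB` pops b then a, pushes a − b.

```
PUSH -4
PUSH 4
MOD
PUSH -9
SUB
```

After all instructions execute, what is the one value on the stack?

9

PUSH -4 -> -4
PUSH 4  -> -4 4
MOD     -> 0
PUSH -9 -> 0 -9
SUB     -> 9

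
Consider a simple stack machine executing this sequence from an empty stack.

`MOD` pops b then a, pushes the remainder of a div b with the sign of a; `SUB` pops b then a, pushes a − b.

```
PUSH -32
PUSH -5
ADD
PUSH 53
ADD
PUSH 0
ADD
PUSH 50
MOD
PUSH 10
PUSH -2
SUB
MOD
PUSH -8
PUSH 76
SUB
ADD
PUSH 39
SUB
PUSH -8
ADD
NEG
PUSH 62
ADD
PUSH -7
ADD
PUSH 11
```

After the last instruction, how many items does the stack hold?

2

PUSH -32 → [-32]
PUSH -5  → [-32, -5]
ADD      → [-37]
PUSH 53  → [-37, 53]
ADD      → [16]
PUSH 0   → [16, 0]
ADD      → [16]
PUSH 50  → [16, 50]
MOD      → [16]
PUSH 10  → [16, 10]
PUSH -2  → [16, 10, -2]
SUB      → [16, 12]
MOD      → [4]
PUSH -8  → [4, -8]
PUSH 76  → [4, -8, 76]
SUB      → [4, -84]
ADD      → [-80]
PUSH 39  → [-80, 39]
SUB      → [-119]
PUSH -8  → [-119, -8]
ADD      → [-127]
NEG      → [127]
PUSH 62  → [127, 62]
ADD      → [189]
PUSH -7  → [189, -7]
ADD      → [182]
PUSH 11  → [182, 11]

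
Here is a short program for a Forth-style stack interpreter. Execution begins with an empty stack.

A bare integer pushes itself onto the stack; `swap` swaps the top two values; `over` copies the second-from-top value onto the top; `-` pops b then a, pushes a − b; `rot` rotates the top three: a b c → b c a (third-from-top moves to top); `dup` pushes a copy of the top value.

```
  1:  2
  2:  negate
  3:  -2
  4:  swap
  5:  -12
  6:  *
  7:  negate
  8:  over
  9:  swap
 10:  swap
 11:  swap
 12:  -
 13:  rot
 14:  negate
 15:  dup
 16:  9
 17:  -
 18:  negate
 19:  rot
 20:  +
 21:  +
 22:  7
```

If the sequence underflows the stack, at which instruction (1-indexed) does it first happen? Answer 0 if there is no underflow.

2      → [2]
negate → [-2]
-2     → [-2, -2]
swap   → [-2, -2]
-12    → [-2, -2, -12]
*      → [-2, 24]
negate → [-2, -24]
over   → [-2, -24, -2]
swap   → [-2, -2, -24]
swap   → [-2, -24, -2]
swap   → [-2, -2, -24]
-      → [-2, 22]
rot  — needs 3 operands, stack has 2 → underflow

13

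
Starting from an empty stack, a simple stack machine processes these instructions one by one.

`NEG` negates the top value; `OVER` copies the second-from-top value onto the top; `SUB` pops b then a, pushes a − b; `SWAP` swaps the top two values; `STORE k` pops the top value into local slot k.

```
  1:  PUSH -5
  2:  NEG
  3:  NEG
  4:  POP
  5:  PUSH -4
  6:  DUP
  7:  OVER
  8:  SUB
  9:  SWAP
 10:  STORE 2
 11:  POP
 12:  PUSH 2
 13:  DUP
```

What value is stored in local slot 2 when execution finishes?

PUSH -5 → [-5]
NEG     → [5]
NEG     → [-5]
POP     → []
PUSH -4 → [-4]
DUP     → [-4, -4]
OVER    → [-4, -4, -4]
SUB     → [-4, 0]
SWAP    → [0, -4]
STORE 2 → [0]
POP     → []
PUSH 2  → [2]
DUP     → [2, 2]

-4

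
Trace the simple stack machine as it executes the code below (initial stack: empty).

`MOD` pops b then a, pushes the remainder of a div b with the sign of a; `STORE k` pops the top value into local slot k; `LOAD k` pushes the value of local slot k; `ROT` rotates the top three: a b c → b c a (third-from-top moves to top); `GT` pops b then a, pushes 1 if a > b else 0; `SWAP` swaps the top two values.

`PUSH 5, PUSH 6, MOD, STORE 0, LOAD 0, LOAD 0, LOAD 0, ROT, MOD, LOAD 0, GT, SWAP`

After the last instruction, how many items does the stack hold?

PUSH 5  → 5
PUSH 6  → 5 6
MOD     → 5
STORE 0 → (empty)
LOAD 0  → 5
LOAD 0  → 5 5
LOAD 0  → 5 5 5
ROT     → 5 5 5
MOD     → 5 0
LOAD 0  → 5 0 5
GT      → 5 0
SWAP    → 0 5

2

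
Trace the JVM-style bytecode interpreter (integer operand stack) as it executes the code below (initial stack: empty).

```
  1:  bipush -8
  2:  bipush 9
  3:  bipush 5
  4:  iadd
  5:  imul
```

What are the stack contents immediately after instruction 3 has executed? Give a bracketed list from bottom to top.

bipush -8 → [-8]
bipush 9  → [-8, 9]
bipush 5  → [-8, 9, 5]

[-8, 9, 5]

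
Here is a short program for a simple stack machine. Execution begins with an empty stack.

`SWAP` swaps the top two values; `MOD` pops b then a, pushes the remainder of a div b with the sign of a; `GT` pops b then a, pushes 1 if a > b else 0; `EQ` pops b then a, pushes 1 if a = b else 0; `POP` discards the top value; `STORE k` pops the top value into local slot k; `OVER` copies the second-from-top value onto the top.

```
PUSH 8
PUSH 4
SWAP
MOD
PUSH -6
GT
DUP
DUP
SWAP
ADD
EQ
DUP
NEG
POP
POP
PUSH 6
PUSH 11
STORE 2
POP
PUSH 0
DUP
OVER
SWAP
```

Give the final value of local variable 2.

PUSH 8   8
PUSH 4   8 4
SWAP     4 8
MOD      4
PUSH -6  4 -6
GT       1
DUP      1 1
DUP      1 1 1
SWAP     1 1 1
ADD      1 2
EQ       0
DUP      0 0
NEG      0 0
POP      0
POP      (empty)
PUSH 6   6
PUSH 11  6 11
STORE 2  6
POP      (empty)
PUSH 0   0
DUP      0 0
OVER     0 0 0
SWAP     0 0 0

11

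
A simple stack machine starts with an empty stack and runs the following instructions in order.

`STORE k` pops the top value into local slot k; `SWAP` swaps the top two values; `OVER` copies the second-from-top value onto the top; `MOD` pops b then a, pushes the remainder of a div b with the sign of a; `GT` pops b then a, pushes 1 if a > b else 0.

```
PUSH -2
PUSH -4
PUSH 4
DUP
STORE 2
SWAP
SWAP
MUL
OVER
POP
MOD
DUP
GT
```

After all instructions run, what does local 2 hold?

PUSH -2 : -2
PUSH -4 : -2 -4
PUSH 4  : -2 -4 4
DUP     : -2 -4 4 4
STORE 2 : -2 -4 4
SWAP    : -2 4 -4
SWAP    : -2 -4 4
MUL     : -2 -16
OVER    : -2 -16 -2
POP     : -2 -16
MOD     : -2
DUP     : -2 -2
GT      : 0

4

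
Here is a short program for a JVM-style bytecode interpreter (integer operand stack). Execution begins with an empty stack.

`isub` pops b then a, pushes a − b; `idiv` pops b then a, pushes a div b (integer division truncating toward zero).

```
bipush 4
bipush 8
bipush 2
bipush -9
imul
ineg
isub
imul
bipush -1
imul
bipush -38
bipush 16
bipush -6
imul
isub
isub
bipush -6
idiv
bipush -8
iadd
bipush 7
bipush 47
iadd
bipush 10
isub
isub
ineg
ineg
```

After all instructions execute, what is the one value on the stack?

-49

bipush 4   -> 4
bipush 8   -> 4 8
bipush 2   -> 4 8 2
bipush -9  -> 4 8 2 -9
imul       -> 4 8 -18
ineg       -> 4 8 18
isub       -> 4 -10
imul       -> -40
bipush -1  -> -40 -1
imul       -> 40
bipush -38 -> 40 -38
bipush 16  -> 40 -38 16
bipush -6  -> 40 -38 16 -6
imul       -> 40 -38 -96
isub       -> 40 58
isub       -> -18
bipush -6  -> -18 -6
idiv       -> 3
bipush -8  -> 3 -8
iadd       -> -5
bipush 7   -> -5 7
bipush 47  -> -5 7 47
iadd       -> -5 54
bipush 10  -> -5 54 10
isub       -> -5 44
isub       -> -49
ineg       -> 49
ineg       -> -49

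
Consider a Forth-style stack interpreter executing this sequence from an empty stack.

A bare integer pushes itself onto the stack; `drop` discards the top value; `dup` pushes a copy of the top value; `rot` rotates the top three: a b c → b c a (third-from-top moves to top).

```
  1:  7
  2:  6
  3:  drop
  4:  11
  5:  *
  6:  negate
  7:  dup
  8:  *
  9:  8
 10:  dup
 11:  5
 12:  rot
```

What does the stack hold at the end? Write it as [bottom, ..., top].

[5929, 8, 5, 8]

7      -> [7]
6      -> [7, 6]
drop   -> [7]
11     -> [7, 11]
*      -> [77]
negate -> [-77]
dup    -> [-77, -77]
*      -> [5929]
8      -> [5929, 8]
dup    -> [5929, 8, 8]
5      -> [5929, 8, 8, 5]
rot    -> [5929, 8, 5, 8]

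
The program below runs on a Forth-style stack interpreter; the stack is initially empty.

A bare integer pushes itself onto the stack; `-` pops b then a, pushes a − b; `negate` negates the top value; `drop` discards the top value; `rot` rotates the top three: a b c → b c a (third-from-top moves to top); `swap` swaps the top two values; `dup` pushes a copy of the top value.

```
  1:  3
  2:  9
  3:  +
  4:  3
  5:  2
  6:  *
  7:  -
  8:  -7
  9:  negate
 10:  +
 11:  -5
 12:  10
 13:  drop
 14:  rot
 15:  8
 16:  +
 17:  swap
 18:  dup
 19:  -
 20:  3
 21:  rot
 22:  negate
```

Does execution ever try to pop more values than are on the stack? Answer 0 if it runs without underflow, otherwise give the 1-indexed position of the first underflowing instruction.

14

3      : [3]
9      : [3, 9]
+      : [12]
3      : [12, 3]
2      : [12, 3, 2]
*      : [12, 6]
-      : [6]
-7     : [6, -7]
negate : [6, 7]
+      : [13]
-5     : [13, -5]
10     : [13, -5, 10]
drop   : [13, -5]
rot  — needs 3 operands, stack has 2 → underflow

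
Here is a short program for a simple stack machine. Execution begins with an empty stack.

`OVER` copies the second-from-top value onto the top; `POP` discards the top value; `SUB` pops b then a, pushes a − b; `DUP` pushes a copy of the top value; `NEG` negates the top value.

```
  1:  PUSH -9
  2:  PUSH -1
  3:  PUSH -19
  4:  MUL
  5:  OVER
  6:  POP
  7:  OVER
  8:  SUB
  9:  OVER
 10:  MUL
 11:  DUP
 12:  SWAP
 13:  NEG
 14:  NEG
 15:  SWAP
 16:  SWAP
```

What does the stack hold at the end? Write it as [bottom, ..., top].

PUSH -9  : -9
PUSH -1  : -9 -1
PUSH -19 : -9 -1 -19
MUL      : -9 19
OVER     : -9 19 -9
POP      : -9 19
OVER     : -9 19 -9
SUB      : -9 28
OVER     : -9 28 -9
MUL      : -9 -252
DUP      : -9 -252 -252
SWAP     : -9 -252 -252
NEG      : -9 -252 252
NEG      : -9 -252 -252
SWAP     : -9 -252 -252
SWAP     : -9 -252 -252

[-9, -252, -252]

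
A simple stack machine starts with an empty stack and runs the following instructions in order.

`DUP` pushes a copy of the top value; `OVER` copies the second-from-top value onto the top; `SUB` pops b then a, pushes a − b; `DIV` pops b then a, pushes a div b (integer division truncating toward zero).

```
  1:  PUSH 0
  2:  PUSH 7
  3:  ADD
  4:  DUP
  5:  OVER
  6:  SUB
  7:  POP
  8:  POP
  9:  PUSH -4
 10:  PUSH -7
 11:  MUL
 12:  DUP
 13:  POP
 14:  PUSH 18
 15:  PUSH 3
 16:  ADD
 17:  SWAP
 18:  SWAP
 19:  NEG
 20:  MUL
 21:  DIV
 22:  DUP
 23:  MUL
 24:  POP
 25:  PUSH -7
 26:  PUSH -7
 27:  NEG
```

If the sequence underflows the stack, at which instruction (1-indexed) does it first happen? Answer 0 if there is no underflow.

21

PUSH 0  -> [0]
PUSH 7  -> [0, 7]
ADD     -> [7]
DUP     -> [7, 7]
OVER    -> [7, 7, 7]
SUB     -> [7, 0]
POP     -> [7]
POP     -> []
PUSH -4 -> [-4]
PUSH -7 -> [-4, -7]
MUL     -> [28]
DUP     -> [28, 28]
POP     -> [28]
PUSH 18 -> [28, 18]
PUSH 3  -> [28, 18, 3]
ADD     -> [28, 21]
SWAP    -> [21, 28]
SWAP    -> [28, 21]
NEG     -> [28, -21]
MUL     -> [-588]
DIV  — needs 2 operands, stack has 1 → underflow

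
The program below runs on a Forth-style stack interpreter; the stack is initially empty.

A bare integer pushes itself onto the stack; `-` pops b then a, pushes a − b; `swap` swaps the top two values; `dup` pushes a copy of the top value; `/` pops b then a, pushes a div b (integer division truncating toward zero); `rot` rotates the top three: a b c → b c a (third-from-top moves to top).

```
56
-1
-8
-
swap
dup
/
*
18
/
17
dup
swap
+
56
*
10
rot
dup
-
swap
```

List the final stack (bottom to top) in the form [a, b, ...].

[1904, 0, 10]

56   → 56
-1   → 56 -1
-8   → 56 -1 -8
-    → 56 7
swap → 7 56
dup  → 7 56 56
/    → 7 1
*    → 7
18   → 7 18
/    → 0
17   → 0 17
dup  → 0 17 17
swap → 0 17 17
+    → 0 34
56   → 0 34 56
*    → 0 1904
10   → 0 1904 10
rot  → 1904 10 0
dup  → 1904 10 0 0
-    → 1904 10 0
swap → 1904 0 10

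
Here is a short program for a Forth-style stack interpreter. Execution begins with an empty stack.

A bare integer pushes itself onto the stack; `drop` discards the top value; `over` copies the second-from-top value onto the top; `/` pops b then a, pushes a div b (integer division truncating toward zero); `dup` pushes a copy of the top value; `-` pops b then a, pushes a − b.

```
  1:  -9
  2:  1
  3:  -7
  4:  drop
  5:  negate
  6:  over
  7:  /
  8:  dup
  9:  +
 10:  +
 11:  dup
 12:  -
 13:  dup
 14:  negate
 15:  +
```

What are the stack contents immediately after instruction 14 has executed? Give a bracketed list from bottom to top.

[0, 0]

-9      [-9]
1       [-9, 1]
-7      [-9, 1, -7]
drop    [-9, 1]
negate  [-9, -1]
over    [-9, -1, -9]
/       [-9, 0]
dup     [-9, 0, 0]
+       [-9, 0]
+       [-9]
dup     [-9, -9]
-       [0]
dup     [0, 0]
negate  [0, 0]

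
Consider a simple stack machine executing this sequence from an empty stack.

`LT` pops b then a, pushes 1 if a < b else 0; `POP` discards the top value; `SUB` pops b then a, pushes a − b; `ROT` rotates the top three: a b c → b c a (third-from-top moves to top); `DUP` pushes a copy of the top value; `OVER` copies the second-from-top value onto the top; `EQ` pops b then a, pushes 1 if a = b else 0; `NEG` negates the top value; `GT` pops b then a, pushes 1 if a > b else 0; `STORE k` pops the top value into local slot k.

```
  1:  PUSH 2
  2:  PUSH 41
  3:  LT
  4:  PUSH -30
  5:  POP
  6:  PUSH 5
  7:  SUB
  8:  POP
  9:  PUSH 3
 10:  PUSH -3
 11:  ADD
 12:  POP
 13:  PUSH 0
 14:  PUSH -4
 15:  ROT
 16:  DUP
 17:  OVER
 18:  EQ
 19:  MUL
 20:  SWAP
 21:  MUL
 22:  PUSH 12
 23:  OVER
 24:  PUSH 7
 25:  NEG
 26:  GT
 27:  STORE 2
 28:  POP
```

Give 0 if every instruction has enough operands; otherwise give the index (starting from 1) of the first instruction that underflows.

15

PUSH 2   : 2
PUSH 41  : 2 41
LT       : 1
PUSH -30 : 1 -30
POP      : 1
PUSH 5   : 1 5
SUB      : -4
POP      : (empty)
PUSH 3   : 3
PUSH -3  : 3 -3
ADD      : 0
POP      : (empty)
PUSH 0   : 0
PUSH -4  : 0 -4
ROT  — needs 3 operands, stack has 2 → underflow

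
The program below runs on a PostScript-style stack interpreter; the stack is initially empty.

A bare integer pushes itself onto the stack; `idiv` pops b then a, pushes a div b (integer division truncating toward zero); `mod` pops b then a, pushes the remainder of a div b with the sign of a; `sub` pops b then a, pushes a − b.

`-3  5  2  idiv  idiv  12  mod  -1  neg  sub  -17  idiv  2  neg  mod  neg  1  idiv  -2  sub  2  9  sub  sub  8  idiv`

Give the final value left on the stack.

1

-3   : -3
5    : -3 5
2    : -3 5 2
idiv : -3 2
idiv : -1
12   : -1 12
mod  : -1
-1   : -1 -1
neg  : -1 1
sub  : -2
-17  : -2 -17
idiv : 0
2    : 0 2
neg  : 0 -2
mod  : 0
neg  : 0
1    : 0 1
idiv : 0
-2   : 0 -2
sub  : 2
2    : 2 2
9    : 2 2 9
sub  : 2 -7
sub  : 9
8    : 9 8
idiv : 1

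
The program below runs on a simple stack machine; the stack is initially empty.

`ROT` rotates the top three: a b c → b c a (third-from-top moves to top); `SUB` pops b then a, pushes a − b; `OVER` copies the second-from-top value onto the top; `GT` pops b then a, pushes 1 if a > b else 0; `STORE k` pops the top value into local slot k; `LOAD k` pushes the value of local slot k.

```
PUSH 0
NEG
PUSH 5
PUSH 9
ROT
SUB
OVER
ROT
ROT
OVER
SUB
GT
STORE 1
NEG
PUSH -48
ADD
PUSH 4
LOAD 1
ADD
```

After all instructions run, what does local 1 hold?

1

PUSH 0   : [0]
NEG      : [0]
PUSH 5   : [0, 5]
PUSH 9   : [0, 5, 9]
ROT      : [5, 9, 0]
SUB      : [5, 9]
OVER     : [5, 9, 5]
ROT      : [9, 5, 5]
ROT      : [5, 5, 9]
OVER     : [5, 5, 9, 5]
SUB      : [5, 5, 4]
GT       : [5, 1]
STORE 1  : [5]
NEG      : [-5]
PUSH -48 : [-5, -48]
ADD      : [-53]
PUSH 4   : [-53, 4]
LOAD 1   : [-53, 4, 1]
ADD      : [-53, 5]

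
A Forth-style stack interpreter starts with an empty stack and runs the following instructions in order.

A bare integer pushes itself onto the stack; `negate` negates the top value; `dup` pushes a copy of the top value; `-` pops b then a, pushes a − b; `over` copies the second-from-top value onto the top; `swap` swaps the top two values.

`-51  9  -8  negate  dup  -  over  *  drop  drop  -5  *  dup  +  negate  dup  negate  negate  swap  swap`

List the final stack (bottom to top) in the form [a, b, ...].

-51    : -51
9      : -51 9
-8     : -51 9 -8
negate : -51 9 8
dup    : -51 9 8 8
-      : -51 9 0
over   : -51 9 0 9
*      : -51 9 0
drop   : -51 9
drop   : -51
-5     : -51 -5
*      : 255
dup    : 255 255
+      : 510
negate : -510
dup    : -510 -510
negate : -510 510
negate : -510 -510
swap   : -510 -510
swap   : -510 -510

[-510, -510]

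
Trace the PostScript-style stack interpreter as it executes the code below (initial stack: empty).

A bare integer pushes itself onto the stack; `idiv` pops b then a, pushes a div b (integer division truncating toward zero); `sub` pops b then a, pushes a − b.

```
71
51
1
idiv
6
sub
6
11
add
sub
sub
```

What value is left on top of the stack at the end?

71    71
51    71 51
1     71 51 1
idiv  71 51
6     71 51 6
sub   71 45
6     71 45 6
11    71 45 6 11
add   71 45 17
sub   71 28
sub   43

43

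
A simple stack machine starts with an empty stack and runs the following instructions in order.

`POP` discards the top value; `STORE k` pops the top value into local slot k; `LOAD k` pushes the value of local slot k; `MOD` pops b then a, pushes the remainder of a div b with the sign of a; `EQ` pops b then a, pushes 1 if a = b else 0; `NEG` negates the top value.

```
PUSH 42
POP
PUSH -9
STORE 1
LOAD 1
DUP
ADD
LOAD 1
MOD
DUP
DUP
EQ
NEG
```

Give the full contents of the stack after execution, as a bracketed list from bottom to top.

[0, -1]

PUSH 42 -> [42]
POP     -> []
PUSH -9 -> [-9]
STORE 1 -> []
LOAD 1  -> [-9]
DUP     -> [-9, -9]
ADD     -> [-18]
LOAD 1  -> [-18, -9]
MOD     -> [0]
DUP     -> [0, 0]
DUP     -> [0, 0, 0]
EQ      -> [0, 1]
NEG     -> [0, -1]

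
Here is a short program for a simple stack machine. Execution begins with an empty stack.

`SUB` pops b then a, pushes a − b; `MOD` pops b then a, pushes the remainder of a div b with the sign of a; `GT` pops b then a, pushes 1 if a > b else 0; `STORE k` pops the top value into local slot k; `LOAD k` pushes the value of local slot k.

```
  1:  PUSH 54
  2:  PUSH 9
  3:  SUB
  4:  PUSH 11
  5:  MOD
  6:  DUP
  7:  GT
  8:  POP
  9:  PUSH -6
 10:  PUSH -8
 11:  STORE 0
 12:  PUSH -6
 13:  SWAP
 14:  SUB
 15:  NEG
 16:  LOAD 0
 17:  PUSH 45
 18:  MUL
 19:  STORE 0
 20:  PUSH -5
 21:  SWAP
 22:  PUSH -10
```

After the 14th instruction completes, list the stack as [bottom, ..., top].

PUSH 54 : 54
PUSH 9  : 54 9
SUB     : 45
PUSH 11 : 45 11
MOD     : 1
DUP     : 1 1
GT      : 0
POP     : (empty)
PUSH -6 : -6
PUSH -8 : -6 -8
STORE 0 : -6
PUSH -6 : -6 -6
SWAP    : -6 -6
SUB     : 0

[0]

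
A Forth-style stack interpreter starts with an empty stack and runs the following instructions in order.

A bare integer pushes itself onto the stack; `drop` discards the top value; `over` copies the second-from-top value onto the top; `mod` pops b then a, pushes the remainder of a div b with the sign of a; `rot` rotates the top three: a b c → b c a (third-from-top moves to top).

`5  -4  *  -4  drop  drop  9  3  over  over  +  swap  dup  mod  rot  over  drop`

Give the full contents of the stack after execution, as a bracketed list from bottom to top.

5    : 5
-4   : 5 -4
*    : -20
-4   : -20 -4
drop : -20
drop : (empty)
9    : 9
3    : 9 3
over : 9 3 9
over : 9 3 9 3
+    : 9 3 12
swap : 9 12 3
dup  : 9 12 3 3
mod  : 9 12 0
rot  : 12 0 9
over : 12 0 9 0
drop : 12 0 9

[12, 0, 9]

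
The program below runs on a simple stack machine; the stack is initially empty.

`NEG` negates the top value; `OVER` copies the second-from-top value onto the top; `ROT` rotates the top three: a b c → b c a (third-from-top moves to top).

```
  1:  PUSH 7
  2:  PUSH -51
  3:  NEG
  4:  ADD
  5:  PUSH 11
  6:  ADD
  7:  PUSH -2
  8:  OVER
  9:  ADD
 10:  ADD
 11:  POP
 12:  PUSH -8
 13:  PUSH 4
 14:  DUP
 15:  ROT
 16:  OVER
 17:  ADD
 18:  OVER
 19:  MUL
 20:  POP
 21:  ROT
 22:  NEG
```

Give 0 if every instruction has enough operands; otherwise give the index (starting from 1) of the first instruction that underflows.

PUSH 7   → [7]
PUSH -51 → [7, -51]
NEG      → [7, 51]
ADD      → [58]
PUSH 11  → [58, 11]
ADD      → [69]
PUSH -2  → [69, -2]
OVER     → [69, -2, 69]
ADD      → [69, 67]
ADD      → [136]
POP      → []
PUSH -8  → [-8]
PUSH 4   → [-8, 4]
DUP      → [-8, 4, 4]
ROT      → [4, 4, -8]
OVER     → [4, 4, -8, 4]
ADD      → [4, 4, -4]
OVER     → [4, 4, -4, 4]
MUL      → [4, 4, -16]
POP      → [4, 4]
ROT  — needs 3 operands, stack has 2 → underflow

21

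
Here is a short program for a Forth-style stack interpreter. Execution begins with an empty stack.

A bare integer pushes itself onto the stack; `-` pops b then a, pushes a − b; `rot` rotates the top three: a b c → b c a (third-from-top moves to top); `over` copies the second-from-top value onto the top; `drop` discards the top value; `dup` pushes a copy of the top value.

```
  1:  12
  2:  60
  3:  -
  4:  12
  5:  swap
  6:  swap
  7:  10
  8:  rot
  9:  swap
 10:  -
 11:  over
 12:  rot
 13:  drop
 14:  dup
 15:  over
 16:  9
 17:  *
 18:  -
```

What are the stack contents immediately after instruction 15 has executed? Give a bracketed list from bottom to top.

[-58, 12, 12, 12]

12   -> 12
60   -> 12 60
-    -> -48
12   -> -48 12
swap -> 12 -48
swap -> -48 12
10   -> -48 12 10
rot  -> 12 10 -48
swap -> 12 -48 10
-    -> 12 -58
over -> 12 -58 12
rot  -> -58 12 12
drop -> -58 12
dup  -> -58 12 12
over -> -58 12 12 12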